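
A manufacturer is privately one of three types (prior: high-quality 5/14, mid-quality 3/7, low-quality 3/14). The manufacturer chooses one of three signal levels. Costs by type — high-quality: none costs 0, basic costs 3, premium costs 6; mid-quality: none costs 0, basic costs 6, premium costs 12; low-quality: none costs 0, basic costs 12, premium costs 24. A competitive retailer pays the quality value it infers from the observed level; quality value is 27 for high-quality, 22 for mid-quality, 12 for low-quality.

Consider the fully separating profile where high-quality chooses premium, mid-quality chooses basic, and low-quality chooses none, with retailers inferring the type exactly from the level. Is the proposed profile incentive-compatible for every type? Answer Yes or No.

Yes

Separating prices: premium → 27, basic → 22, none → 12.
high-quality (assigned premium): none: 12 − 0 = 12; basic: 22 − 3 = 19; premium: 27 − 6 = 21. high-quality stays.
mid-quality (assigned basic): none: 12 − 0 = 12; basic: 22 − 6 = 16; premium: 27 − 12 = 15. mid-quality stays.
low-quality (assigned none): none: 12 − 0 = 12; basic: 22 − 12 = 10; premium: 27 − 24 = 3. low-quality stays.
Every type prefers its assigned level; separation holds.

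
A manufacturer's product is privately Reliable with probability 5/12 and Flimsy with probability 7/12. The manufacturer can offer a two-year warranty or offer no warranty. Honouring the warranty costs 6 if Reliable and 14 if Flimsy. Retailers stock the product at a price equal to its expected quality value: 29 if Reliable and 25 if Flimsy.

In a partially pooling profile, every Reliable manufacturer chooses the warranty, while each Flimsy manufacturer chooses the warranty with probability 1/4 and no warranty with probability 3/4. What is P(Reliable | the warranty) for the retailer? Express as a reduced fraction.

20/27

P(the warranty) = (5/12)·1 + (7/12)·(1/4) = 9/16.
By Bayes' rule, P(Reliable | the warranty) = (5/12) / (9/16) = 20/27.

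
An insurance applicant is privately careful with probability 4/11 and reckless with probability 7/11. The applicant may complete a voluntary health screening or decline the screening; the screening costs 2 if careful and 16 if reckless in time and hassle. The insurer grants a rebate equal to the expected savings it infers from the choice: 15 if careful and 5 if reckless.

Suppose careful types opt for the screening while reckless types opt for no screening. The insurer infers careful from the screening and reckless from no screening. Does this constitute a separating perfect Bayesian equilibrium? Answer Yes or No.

Yes

Under these beliefs, the screening earns rebate 15 and no screening earns rebate 5.
careful: the screening nets 15 − 2 = 13; no screening nets 5. careful prefers the screening.
reckless: the screening nets 15 − 16 = -1; no screening nets 5. reckless prefers no screening.
Neither type deviates, so the separating profile is an equilibrium.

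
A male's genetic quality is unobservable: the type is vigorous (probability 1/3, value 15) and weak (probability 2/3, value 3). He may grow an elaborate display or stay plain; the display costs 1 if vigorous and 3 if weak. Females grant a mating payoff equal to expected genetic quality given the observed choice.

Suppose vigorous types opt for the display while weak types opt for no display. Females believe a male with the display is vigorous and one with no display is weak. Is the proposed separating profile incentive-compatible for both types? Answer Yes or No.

No

Under these beliefs, the display earns mating payoff 15 and no display earns mating payoff 3.
vigorous: the display nets 15 − 1 = 14; no display nets 3. vigorous prefers the display.
weak: the display nets 15 − 3 = 12; no display nets 3. weak would deviate to the display.
weak has a profitable deviation, so the profile is not an equilibrium.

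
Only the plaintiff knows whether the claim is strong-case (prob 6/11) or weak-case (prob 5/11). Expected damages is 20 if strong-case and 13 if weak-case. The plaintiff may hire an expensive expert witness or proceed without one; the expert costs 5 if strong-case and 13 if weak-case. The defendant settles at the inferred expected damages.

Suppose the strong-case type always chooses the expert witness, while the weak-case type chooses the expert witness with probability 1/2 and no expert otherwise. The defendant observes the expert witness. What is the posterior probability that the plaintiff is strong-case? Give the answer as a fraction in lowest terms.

12/17

P(the expert witness) = (6/11)·1 + (5/11)·(1/2) = 17/22.
By Bayes' rule, P(strong-case | the expert witness) = (6/11) / (17/22) = 12/17.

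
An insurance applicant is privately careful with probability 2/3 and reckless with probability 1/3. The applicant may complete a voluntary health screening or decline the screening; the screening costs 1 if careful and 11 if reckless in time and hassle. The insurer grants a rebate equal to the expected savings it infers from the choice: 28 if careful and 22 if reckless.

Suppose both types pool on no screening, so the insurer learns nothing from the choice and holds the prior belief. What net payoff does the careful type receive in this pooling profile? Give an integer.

Pooled rebate = 2/3·28 + 1/3·22 = 26.
careful pays no cost for no screening, so net payoff = 26.

26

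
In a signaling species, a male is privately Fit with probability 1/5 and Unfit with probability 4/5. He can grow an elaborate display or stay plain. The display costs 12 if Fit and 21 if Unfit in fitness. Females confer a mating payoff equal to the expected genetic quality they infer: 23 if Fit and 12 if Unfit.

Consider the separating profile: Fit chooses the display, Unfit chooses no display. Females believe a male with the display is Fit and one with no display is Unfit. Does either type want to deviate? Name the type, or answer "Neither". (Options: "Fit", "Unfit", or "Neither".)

The display pays 23; no display pays 12.
Fit: assigned the display, nets 23 − 12 = 11; deviating to no display nets 12.
Unfit: assigned no display, nets 12; deviating to the display nets 23 − 21 = 2.
The Fit type gains 1 by deviating.

Fit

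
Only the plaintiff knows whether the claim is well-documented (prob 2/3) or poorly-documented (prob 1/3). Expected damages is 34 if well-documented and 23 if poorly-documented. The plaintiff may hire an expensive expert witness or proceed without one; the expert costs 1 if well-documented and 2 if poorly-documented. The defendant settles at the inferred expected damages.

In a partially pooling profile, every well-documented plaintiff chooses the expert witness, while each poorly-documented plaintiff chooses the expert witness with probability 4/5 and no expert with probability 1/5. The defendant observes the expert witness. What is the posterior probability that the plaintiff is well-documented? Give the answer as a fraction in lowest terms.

P(the expert witness) = (2/3)·1 + (1/3)·(4/5) = 14/15.
By Bayes' rule, P(well-documented | the expert witness) = (2/3) / (14/15) = 5/7.

5/7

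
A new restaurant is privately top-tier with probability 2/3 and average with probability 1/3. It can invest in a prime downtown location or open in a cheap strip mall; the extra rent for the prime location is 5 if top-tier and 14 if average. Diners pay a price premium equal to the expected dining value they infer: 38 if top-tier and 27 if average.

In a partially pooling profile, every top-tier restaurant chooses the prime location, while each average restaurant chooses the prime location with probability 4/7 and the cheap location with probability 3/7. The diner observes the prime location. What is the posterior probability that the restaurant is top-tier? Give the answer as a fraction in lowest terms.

P(the prime location) = (2/3)·1 + (1/3)·(4/7) = 6/7.
By Bayes' rule, P(top-tier | the prime location) = (2/3) / (6/7) = 7/9.

7/9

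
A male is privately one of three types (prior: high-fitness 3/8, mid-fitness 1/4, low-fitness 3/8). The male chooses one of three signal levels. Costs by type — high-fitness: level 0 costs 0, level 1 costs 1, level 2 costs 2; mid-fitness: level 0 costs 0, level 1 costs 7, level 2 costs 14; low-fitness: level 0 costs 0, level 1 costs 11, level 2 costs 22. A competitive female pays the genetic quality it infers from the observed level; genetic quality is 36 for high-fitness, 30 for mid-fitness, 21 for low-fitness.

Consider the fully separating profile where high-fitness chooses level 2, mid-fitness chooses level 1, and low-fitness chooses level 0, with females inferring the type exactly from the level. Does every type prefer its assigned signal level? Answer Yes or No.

Yes

Separating mating payoffs: level 2 → 36, level 1 → 30, level 0 → 21.
high-fitness (assigned level 2): level 0: 21 − 0 = 21; level 1: 30 − 1 = 29; level 2: 36 − 2 = 34. high-fitness stays.
mid-fitness (assigned level 1): level 0: 21 − 0 = 21; level 1: 30 − 7 = 23; level 2: 36 − 14 = 22. mid-fitness stays.
low-fitness (assigned level 0): level 0: 21 − 0 = 21; level 1: 30 − 11 = 19; level 2: 36 − 22 = 14. low-fitness stays.
Every type prefers its assigned level; separation holds.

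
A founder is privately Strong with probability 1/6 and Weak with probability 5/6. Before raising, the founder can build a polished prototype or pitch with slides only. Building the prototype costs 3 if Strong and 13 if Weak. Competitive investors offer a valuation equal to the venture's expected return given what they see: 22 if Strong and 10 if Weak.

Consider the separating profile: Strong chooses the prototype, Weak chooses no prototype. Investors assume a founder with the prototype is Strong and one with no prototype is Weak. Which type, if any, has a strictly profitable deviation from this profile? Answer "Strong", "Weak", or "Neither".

The prototype pays 22; no prototype pays 10.
Strong: assigned the prototype, nets 22 − 3 = 19; deviating to no prototype nets 10.
Weak: assigned no prototype, nets 10; deviating to the prototype nets 22 − 13 = 9.
Both types strictly prefer their assigned action; no profitable deviation.

Neither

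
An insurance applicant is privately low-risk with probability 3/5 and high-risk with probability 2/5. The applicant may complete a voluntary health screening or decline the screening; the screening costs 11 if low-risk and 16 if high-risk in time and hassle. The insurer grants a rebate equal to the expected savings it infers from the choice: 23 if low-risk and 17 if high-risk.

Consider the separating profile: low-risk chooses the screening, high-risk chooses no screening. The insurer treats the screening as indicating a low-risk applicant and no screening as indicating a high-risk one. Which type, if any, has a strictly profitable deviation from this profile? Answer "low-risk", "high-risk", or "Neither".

The screening pays 23; no screening pays 17.
low-risk: assigned the screening, nets 23 − 11 = 12; deviating to no screening nets 17.
high-risk: assigned no screening, nets 17; deviating to the screening nets 23 − 16 = 7.
The low-risk type gains 5 by deviating.

low-risk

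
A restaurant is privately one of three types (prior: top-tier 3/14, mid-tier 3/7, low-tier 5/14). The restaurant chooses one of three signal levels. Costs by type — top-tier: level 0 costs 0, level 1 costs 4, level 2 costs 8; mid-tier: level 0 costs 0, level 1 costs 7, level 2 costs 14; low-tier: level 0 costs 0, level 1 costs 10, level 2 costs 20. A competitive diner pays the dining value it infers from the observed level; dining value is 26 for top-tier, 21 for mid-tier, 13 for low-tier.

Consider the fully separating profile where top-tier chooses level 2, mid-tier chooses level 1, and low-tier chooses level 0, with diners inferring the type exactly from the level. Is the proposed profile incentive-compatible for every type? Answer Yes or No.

Yes

Separating price premiums: level 2 → 26, level 1 → 21, level 0 → 13.
top-tier (assigned level 2): level 0: 13 − 0 = 13; level 1: 21 − 4 = 17; level 2: 26 − 8 = 18. top-tier stays.
mid-tier (assigned level 1): level 0: 13 − 0 = 13; level 1: 21 − 7 = 14; level 2: 26 − 14 = 12. mid-tier stays.
low-tier (assigned level 0): level 0: 13 − 0 = 13; level 1: 21 − 10 = 11; level 2: 26 − 20 = 6. low-tier stays.
Every type prefers its assigned level; separation holds.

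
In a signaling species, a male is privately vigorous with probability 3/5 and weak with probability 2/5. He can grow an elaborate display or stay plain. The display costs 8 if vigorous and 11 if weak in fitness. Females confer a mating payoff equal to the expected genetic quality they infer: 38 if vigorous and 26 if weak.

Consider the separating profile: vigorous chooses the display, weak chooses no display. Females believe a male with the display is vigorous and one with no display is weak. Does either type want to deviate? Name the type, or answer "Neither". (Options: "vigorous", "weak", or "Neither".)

weak

The display pays 38; no display pays 26.
vigorous: assigned the display, nets 38 − 8 = 30; deviating to no display nets 26.
weak: assigned no display, nets 26; deviating to the display nets 38 − 11 = 27.
The weak type gains 1 by deviating.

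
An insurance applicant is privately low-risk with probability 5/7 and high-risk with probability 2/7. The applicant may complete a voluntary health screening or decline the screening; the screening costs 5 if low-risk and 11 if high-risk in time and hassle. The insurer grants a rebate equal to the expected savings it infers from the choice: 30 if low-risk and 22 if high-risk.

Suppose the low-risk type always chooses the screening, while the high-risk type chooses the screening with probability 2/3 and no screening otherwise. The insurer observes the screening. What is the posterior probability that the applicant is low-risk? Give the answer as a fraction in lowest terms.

15/19

P(the screening) = (5/7)·1 + (2/7)·(2/3) = 19/21.
By Bayes' rule, P(low-risk | the screening) = (5/7) / (19/21) = 15/19.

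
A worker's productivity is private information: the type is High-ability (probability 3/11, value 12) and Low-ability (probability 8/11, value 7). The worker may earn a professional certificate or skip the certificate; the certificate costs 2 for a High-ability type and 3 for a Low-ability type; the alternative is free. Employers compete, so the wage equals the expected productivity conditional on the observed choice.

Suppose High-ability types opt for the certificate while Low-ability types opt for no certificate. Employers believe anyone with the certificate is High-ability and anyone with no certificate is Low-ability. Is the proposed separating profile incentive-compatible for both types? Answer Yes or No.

No

Under these beliefs, the certificate earns wage 12 and no certificate earns wage 7.
High-ability: the certificate nets 12 − 2 = 10; no certificate nets 7. High-ability prefers the certificate.
Low-ability: the certificate nets 12 − 3 = 9; no certificate nets 7. Low-ability would deviate to the certificate.
Low-ability has a profitable deviation, so the profile is not an equilibrium.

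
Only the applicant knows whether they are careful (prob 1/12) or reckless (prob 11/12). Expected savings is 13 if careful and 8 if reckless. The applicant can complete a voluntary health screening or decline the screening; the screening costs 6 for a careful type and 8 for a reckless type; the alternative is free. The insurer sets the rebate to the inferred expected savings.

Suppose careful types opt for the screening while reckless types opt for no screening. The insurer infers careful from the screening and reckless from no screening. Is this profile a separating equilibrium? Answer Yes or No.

Under these beliefs, the screening earns rebate 13 and no screening earns rebate 8.
careful: the screening nets 13 − 6 = 7; no screening nets 8. careful would deviate to no screening.
reckless: the screening nets 13 − 8 = 5; no screening nets 8. reckless prefers no screening.
careful has a profitable deviation, so the profile is not an equilibrium.

No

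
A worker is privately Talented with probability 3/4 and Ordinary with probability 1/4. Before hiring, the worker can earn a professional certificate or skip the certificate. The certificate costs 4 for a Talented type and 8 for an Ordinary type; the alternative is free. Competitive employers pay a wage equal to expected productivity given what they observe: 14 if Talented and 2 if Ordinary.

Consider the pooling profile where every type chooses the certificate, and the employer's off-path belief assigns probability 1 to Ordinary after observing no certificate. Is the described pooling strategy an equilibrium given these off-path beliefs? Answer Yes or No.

Yes

On path, the employer holds the prior and pays 3/4·14 + 1/4·2 = 11. Off path (no certificate), believing Ordinary, it pays 2.
Talented: the certificate nets 11 − 4 = 7; no certificate nets 2. Talented stays.
Ordinary: the certificate nets 11 − 8 = 3; no certificate nets 2. Ordinary stays.
No type deviates, so pooling is sustained.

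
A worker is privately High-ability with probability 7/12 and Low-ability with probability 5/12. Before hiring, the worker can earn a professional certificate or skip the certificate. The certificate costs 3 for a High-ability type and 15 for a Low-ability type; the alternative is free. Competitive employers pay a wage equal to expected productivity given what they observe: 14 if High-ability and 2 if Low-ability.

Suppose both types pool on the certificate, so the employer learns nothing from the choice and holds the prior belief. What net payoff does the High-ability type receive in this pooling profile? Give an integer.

Pooled wage = 7/12·14 + 5/12·2 = 9.
High-ability pays cost 3 for the certificate, so net payoff = 9 − 3 = 6.

6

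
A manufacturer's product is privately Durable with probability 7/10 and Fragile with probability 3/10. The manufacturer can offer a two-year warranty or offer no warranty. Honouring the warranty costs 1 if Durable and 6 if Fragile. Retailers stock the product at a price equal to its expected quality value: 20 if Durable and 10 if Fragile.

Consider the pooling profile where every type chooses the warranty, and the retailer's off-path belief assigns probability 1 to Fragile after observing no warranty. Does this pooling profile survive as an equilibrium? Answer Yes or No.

On path, the retailer holds the prior and pays 7/10·20 + 3/10·10 = 17. Off path (no warranty), believing Fragile, it pays 10.
Durable: the warranty nets 17 − 1 = 16; no warranty nets 10. Durable stays.
Fragile: the warranty nets 17 − 6 = 11; no warranty nets 10. Fragile stays.
No type deviates, so pooling is sustained.

Yes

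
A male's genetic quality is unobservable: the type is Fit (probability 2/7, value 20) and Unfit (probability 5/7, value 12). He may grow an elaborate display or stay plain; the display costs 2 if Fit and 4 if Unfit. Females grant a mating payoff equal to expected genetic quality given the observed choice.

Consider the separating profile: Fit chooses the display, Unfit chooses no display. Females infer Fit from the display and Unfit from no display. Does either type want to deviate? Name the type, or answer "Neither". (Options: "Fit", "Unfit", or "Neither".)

Unfit

The display pays 20; no display pays 12.
Fit: assigned the display, nets 20 − 2 = 18; deviating to no display nets 12.
Unfit: assigned no display, nets 12; deviating to the display nets 20 − 4 = 16.
The Unfit type gains 4 by deviating.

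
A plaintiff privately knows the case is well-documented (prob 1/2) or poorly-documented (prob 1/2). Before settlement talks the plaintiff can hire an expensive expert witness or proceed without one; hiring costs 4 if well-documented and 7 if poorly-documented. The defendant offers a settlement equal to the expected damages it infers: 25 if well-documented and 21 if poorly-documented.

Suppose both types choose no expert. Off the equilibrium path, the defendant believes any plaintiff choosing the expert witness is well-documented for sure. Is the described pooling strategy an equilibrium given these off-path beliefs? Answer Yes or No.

On path, the defendant holds the prior and pays 1/2·25 + 1/2·21 = 23. Off path (the expert witness), believing well-documented, it pays 25.
well-documented: no expert nets 23; the expert witness nets 25 − 4 = 21. well-documented stays.
poorly-documented: no expert nets 23; the expert witness nets 25 − 7 = 18. poorly-documented stays.
No type deviates, so pooling is sustained.

Yes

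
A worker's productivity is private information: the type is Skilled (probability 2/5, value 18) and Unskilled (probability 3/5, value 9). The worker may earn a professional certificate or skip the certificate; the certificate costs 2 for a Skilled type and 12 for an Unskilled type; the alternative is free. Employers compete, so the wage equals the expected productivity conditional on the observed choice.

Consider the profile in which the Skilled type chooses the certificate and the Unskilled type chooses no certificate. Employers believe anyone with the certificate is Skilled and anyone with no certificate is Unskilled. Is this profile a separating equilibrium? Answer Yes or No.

Under these beliefs, the certificate earns wage 18 and no certificate earns wage 9.
Skilled: the certificate nets 18 − 2 = 16; no certificate nets 9. Skilled prefers the certificate.
Unskilled: the certificate nets 18 − 12 = 6; no certificate nets 9. Unskilled prefers no certificate.
Neither type deviates, so the separating profile is an equilibrium.

Yes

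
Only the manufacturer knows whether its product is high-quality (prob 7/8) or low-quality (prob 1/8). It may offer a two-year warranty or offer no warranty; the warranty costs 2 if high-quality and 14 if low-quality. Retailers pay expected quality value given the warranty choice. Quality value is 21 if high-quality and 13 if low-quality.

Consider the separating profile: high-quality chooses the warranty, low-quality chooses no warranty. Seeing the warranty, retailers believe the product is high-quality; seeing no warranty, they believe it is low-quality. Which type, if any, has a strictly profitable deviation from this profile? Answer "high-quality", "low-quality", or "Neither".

Neither

The warranty pays 21; no warranty pays 13.
high-quality: assigned the warranty, nets 21 − 2 = 19; deviating to no warranty nets 13.
low-quality: assigned no warranty, nets 13; deviating to the warranty nets 21 − 14 = 7.
Both types strictly prefer their assigned action; no profitable deviation.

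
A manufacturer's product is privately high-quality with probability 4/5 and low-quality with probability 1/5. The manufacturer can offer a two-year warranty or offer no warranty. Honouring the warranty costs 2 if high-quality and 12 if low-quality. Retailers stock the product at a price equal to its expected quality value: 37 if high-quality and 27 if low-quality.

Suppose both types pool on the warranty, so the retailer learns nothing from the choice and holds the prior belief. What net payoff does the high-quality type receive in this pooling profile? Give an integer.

Pooled price = 4/5·37 + 1/5·27 = 35.
high-quality pays cost 2 for the warranty, so net payoff = 35 − 2 = 33.

33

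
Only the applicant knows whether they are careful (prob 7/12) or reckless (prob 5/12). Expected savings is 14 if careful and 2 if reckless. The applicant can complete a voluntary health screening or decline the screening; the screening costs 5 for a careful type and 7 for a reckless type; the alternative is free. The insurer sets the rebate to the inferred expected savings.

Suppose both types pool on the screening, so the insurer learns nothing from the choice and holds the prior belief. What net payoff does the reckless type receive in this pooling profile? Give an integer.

2

Pooled rebate = 7/12·14 + 5/12·2 = 9.
reckless pays cost 7 for the screening, so net payoff = 9 − 7 = 2.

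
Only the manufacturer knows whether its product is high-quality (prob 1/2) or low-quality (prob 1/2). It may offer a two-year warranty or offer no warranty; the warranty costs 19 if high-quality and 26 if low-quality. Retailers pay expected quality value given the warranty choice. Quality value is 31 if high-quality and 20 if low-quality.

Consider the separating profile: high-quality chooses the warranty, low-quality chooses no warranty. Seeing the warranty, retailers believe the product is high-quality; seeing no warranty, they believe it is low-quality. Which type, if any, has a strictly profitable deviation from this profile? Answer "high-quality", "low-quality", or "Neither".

high-quality

The warranty pays 31; no warranty pays 20.
high-quality: assigned the warranty, nets 31 − 19 = 12; deviating to no warranty nets 20.
low-quality: assigned no warranty, nets 20; deviating to the warranty nets 31 − 26 = 5.
The high-quality type gains 8 by deviating.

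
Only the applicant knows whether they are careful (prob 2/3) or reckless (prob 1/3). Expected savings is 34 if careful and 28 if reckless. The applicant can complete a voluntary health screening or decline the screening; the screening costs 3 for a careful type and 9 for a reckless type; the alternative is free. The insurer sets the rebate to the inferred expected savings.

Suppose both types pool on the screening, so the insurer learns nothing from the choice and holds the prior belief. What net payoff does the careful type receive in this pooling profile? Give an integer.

29

Pooled rebate = 2/3·34 + 1/3·28 = 32.
careful pays cost 3 for the screening, so net payoff = 32 − 3 = 29.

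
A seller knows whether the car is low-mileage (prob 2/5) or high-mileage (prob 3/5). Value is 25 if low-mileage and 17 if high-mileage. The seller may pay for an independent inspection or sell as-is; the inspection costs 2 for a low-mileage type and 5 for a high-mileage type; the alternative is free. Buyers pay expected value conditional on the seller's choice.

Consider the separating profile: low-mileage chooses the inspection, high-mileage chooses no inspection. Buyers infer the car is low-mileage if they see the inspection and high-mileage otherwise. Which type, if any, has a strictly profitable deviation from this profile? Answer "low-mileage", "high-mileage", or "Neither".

high-mileage

The inspection pays 25; no inspection pays 17.
low-mileage: assigned the inspection, nets 25 − 2 = 23; deviating to no inspection nets 17.
high-mileage: assigned no inspection, nets 17; deviating to the inspection nets 25 − 5 = 20.
The high-mileage type gains 3 by deviating.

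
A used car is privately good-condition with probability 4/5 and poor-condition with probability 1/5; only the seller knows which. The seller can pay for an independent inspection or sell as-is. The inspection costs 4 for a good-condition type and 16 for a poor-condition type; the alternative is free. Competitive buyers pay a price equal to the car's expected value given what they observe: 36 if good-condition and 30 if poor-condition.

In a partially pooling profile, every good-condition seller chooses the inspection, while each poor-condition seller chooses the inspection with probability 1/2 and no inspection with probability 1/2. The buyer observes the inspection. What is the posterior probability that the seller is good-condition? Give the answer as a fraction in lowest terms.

P(the inspection) = (4/5)·1 + (1/5)·(1/2) = 9/10.
By Bayes' rule, P(good-condition | the inspection) = (4/5) / (9/10) = 8/9.

8/9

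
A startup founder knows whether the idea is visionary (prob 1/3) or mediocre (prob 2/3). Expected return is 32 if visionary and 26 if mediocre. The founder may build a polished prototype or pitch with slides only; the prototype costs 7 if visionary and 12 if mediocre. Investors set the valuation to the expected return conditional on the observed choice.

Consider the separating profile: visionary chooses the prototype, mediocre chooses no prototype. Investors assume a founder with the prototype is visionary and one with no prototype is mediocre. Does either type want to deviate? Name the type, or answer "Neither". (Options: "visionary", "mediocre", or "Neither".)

visionary

The prototype pays 32; no prototype pays 26.
visionary: assigned the prototype, nets 32 − 7 = 25; deviating to no prototype nets 26.
mediocre: assigned no prototype, nets 26; deviating to the prototype nets 32 − 12 = 20.
The visionary type gains 1 by deviating.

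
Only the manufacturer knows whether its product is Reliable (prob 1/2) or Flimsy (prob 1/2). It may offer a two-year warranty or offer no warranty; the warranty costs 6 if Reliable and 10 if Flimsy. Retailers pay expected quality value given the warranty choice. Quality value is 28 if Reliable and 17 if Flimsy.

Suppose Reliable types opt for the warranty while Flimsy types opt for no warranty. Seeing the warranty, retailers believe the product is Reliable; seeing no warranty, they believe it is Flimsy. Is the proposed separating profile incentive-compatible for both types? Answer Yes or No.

No

Under these beliefs, the warranty earns price 28 and no warranty earns price 17.
Reliable: the warranty nets 28 − 6 = 22; no warranty nets 17. Reliable prefers the warranty.
Flimsy: the warranty nets 28 − 10 = 18; no warranty nets 17. Flimsy would deviate to the warranty.
Flimsy has a profitable deviation, so the profile is not an equilibrium.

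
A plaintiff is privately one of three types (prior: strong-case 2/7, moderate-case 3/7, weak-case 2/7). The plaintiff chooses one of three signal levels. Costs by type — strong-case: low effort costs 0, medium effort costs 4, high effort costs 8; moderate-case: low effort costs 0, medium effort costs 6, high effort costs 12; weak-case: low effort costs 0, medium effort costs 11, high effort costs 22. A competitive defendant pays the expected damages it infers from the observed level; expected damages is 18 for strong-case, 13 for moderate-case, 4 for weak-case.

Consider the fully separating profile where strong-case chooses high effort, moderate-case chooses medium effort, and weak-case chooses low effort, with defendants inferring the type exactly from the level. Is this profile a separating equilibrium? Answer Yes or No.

Separating settlements: high effort → 18, medium effort → 13, low effort → 4.
strong-case (assigned high effort): low effort: 4 − 0 = 4; medium effort: 13 − 4 = 9; high effort: 18 − 8 = 10. strong-case stays.
moderate-case (assigned medium effort): low effort: 4 − 0 = 4; medium effort: 13 − 6 = 7; high effort: 18 − 12 = 6. moderate-case stays.
weak-case (assigned low effort): low effort: 4 − 0 = 4; medium effort: 13 − 11 = 2; high effort: 18 − 22 = -4. weak-case stays.
Every type prefers its assigned level; separation holds.

Yes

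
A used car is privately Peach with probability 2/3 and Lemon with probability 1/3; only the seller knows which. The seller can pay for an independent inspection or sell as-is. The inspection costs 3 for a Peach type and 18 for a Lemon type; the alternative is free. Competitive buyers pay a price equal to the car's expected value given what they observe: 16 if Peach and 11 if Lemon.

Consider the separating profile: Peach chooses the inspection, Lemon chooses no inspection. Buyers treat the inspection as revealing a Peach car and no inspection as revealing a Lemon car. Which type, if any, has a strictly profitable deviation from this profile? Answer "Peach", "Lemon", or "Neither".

Neither

The inspection pays 16; no inspection pays 11.
Peach: assigned the inspection, nets 16 − 3 = 13; deviating to no inspection nets 11.
Lemon: assigned no inspection, nets 11; deviating to the inspection nets 16 − 18 = -2.
Both types strictly prefer their assigned action; no profitable deviation.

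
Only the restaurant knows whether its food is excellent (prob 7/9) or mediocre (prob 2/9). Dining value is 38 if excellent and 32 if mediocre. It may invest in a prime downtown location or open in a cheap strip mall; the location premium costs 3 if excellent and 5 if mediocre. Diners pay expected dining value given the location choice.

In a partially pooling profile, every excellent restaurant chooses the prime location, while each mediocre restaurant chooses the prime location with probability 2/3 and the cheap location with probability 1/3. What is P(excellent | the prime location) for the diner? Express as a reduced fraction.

21/25

P(the prime location) = (7/9)·1 + (2/9)·(2/3) = 25/27.
By Bayes' rule, P(excellent | the prime location) = (7/9) / (25/27) = 21/25.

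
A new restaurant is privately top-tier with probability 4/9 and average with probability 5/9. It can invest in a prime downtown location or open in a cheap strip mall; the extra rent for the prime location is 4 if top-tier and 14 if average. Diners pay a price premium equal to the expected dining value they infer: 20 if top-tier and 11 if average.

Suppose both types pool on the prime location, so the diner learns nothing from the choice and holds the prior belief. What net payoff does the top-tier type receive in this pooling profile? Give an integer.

11

Pooled price premium = 4/9·20 + 5/9·11 = 15.
top-tier pays cost 4 for the prime location, so net payoff = 15 − 4 = 11.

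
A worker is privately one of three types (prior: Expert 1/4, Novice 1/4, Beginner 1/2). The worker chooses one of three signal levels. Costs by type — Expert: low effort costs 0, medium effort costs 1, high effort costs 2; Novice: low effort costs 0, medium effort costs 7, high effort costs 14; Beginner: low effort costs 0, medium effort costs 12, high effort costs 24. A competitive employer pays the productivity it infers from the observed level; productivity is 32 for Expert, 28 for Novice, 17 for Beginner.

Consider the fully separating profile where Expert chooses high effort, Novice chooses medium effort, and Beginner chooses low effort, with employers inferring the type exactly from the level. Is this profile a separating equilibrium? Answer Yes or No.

Yes

Separating wages: high effort → 32, medium effort → 28, low effort → 17.
Expert (assigned high effort): low effort: 17 − 0 = 17; medium effort: 28 − 1 = 27; high effort: 32 − 2 = 30. Expert stays.
Novice (assigned medium effort): low effort: 17 − 0 = 17; medium effort: 28 − 7 = 21; high effort: 32 − 14 = 18. Novice stays.
Beginner (assigned low effort): low effort: 17 − 0 = 17; medium effort: 28 − 12 = 16; high effort: 32 − 24 = 8. Beginner stays.
Every type prefers its assigned level; separation holds.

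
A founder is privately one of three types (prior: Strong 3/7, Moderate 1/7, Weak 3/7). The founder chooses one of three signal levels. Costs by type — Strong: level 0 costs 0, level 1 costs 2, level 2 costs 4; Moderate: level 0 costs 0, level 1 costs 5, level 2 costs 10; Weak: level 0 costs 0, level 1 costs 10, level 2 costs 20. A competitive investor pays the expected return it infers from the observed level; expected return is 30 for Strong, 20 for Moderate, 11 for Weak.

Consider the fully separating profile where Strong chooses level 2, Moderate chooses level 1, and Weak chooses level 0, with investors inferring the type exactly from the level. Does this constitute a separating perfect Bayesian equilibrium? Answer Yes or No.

Separating valuations: level 2 → 30, level 1 → 20, level 0 → 11.
Strong (assigned level 2): level 0: 11 − 0 = 11; level 1: 20 − 2 = 18; level 2: 30 − 4 = 26. Strong stays.
Moderate (assigned level 1): level 0: 11 − 0 = 11; level 1: 20 − 5 = 15; level 2: 30 − 10 = 20. Moderate prefers level 2.
Weak (assigned level 0): level 0: 11 − 0 = 11; level 1: 20 − 10 = 10; level 2: 30 − 20 = 10. Weak stays.
At least one type deviates; the separating profile fails.

No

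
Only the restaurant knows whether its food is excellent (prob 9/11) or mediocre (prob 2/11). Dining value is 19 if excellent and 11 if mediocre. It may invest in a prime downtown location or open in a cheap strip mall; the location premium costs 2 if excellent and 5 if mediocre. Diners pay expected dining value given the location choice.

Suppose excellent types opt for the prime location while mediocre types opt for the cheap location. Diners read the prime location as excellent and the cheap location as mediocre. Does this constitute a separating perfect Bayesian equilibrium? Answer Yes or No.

No

Under these beliefs, the prime location earns price premium 19 and the cheap location earns price premium 11.
excellent: the prime location nets 19 − 2 = 17; the cheap location nets 11. excellent prefers the prime location.
mediocre: the prime location nets 19 − 5 = 14; the cheap location nets 11. mediocre would deviate to the prime location.
mediocre has a profitable deviation, so the profile is not an equilibrium.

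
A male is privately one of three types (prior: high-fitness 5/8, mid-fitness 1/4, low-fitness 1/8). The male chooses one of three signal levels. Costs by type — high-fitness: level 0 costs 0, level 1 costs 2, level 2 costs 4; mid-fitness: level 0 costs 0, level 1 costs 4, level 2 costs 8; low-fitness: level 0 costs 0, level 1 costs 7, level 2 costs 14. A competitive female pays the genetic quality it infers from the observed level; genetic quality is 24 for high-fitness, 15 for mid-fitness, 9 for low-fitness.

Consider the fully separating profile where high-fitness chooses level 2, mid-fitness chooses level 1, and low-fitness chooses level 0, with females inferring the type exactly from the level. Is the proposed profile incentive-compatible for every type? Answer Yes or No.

Separating mating payoffs: level 2 → 24, level 1 → 15, level 0 → 9.
high-fitness (assigned level 2): level 0: 9 − 0 = 9; level 1: 15 − 2 = 13; level 2: 24 − 4 = 20. high-fitness stays.
mid-fitness (assigned level 1): level 0: 9 − 0 = 9; level 1: 15 − 4 = 11; level 2: 24 − 8 = 16. mid-fitness prefers level 2.
low-fitness (assigned level 0): level 0: 9 − 0 = 9; level 1: 15 − 7 = 8; level 2: 24 − 14 = 10. low-fitness prefers level 2.
At least one type deviates; the separating profile fails.

No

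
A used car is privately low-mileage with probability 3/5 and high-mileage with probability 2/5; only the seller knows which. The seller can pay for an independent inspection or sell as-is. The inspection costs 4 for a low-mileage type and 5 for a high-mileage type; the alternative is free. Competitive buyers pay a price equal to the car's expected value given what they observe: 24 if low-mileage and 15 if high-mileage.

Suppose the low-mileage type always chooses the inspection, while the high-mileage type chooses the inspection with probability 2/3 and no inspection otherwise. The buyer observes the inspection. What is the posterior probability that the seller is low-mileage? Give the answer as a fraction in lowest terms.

9/13

P(the inspection) = (3/5)·1 + (2/5)·(2/3) = 13/15.
By Bayes' rule, P(low-mileage | the inspection) = (3/5) / (13/15) = 9/13.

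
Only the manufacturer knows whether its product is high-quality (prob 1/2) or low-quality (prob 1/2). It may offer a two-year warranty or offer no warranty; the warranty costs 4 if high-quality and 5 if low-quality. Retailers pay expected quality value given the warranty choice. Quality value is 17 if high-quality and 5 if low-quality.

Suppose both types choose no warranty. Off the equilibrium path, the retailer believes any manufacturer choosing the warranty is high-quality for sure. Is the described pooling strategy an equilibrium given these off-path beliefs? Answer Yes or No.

On path, the retailer holds the prior and pays 1/2·17 + 1/2·5 = 11. Off path (the warranty), believing high-quality, it pays 17.
high-quality: no warranty nets 11; the warranty nets 17 − 4 = 13. high-quality would deviate.
low-quality: no warranty nets 11; the warranty nets 17 − 5 = 12. low-quality would deviate.
A type deviates, so pooling fails.

No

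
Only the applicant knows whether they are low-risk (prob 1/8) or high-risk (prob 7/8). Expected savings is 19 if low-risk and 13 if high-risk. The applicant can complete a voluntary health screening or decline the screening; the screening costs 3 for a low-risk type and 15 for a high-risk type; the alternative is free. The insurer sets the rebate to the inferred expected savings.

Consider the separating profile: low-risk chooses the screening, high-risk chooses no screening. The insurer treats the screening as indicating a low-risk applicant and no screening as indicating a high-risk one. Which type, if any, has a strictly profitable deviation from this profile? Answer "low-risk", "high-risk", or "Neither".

Neither

The screening pays 19; no screening pays 13.
low-risk: assigned the screening, nets 19 − 3 = 16; deviating to no screening nets 13.
high-risk: assigned no screening, nets 13; deviating to the screening nets 19 − 15 = 4.
Both types strictly prefer their assigned action; no profitable deviation.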